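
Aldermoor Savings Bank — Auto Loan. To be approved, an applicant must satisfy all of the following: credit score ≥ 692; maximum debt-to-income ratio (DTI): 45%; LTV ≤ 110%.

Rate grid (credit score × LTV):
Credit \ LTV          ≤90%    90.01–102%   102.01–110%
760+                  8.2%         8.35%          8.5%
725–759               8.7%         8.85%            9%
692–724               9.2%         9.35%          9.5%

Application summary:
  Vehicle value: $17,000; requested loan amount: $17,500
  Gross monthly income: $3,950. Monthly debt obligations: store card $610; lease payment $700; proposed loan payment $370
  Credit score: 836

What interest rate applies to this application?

Credit score 836 ≥ 692; Total monthly debts = (610 + 700 + 370) = 1,680. DTI = 1,680/3,950 = 42.5% ≤ 45%
LTV: 17,500 ÷ 17,000 = 102.9%, within 110% cap
Credit 836 → row 760+; LTV 102.9% → column 102.01–110%. Grid cell → 8.5%.

8.5%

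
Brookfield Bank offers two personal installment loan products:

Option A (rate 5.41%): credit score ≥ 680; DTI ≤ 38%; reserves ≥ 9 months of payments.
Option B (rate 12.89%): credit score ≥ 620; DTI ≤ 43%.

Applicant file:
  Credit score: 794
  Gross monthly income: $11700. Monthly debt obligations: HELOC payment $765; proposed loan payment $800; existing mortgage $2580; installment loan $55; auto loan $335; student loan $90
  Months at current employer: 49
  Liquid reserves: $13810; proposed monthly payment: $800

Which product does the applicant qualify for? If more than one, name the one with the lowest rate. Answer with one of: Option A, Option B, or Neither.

Total debts = (765 + 800 + 2,580 + 55 + 335 + 90) = 4,625; DTI = 4,625/11,700 = 39.5%.
Reserves = 13,810/800 = 17.3 months.
Option A: score 794 ≥ 680; DTI 39.5% > 38%; reserves 17.3 ≥ 9 mo → does not qualify.
Option B: score 794 ≥ 620; DTI 39.5% ≤ 43% → qualifies.

Option B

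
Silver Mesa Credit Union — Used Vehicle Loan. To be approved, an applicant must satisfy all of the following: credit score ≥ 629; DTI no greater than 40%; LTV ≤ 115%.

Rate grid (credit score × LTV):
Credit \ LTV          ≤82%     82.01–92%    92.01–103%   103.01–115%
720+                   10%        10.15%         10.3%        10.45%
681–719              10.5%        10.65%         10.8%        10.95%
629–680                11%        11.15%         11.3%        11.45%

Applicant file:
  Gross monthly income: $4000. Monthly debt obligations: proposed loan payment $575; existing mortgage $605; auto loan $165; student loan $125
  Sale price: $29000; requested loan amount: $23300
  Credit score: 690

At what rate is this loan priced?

Credit score 690 ≥ 629; Total monthly debts = (575 + 605 + 165 + 125) = 1,470. Debt-to-income = 1,470/4,000 = 36.8% — meets 40% limit
LTV: 23,300 ÷ 29,000 = 80.3%, within 115% cap
Score 690 is in the 681–719 band; LTV 80.3% is in the ≤82% band → 10.5%.

10.5%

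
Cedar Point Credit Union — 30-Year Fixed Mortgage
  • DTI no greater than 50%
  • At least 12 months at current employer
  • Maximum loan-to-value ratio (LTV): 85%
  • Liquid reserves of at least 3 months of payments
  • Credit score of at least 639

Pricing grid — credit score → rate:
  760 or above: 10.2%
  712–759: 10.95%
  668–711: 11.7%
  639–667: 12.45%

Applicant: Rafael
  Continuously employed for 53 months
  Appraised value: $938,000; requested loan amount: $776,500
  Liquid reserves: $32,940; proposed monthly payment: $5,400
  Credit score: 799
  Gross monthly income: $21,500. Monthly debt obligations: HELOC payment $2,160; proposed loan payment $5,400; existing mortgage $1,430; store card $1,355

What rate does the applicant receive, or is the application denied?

Approved at 10.2%

Credit score 799 ≥ 639 (meets minimum)
Employment 53 ≥ 12 months
Reserves: 32,940 ÷ 5,400 = 6.1 months (meets 3-month minimum)
Total monthly debts = (2,160 + 5,400 + 1,430 + 1,355) = 10,345. Debt-to-income = 10,345/21,500 = 48.1% — meets 50% limit
LTV = 776,500/938,000 = 82.8% ≤ 85%
All requirements met. Score 799 falls in the 760 or above tier → 10.2%.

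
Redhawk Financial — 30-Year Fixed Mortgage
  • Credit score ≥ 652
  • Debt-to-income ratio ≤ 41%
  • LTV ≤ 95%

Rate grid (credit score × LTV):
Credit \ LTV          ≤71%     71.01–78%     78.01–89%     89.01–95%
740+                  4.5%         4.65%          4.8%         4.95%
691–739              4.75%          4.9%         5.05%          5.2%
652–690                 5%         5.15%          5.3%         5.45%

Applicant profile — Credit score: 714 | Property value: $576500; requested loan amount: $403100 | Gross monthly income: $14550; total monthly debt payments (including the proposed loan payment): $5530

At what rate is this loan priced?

4.75%

Credit score 714 ≥ 652; Debt-to-income = 5,530/14,550 = 38% — meets 41% limit
Loan-to-value = 403,100/576,500 = 69.9% — pass (95% max)
Row: 714 falls in 691–739. Column: 69.9% falls in ≤71%. Rate = 4.75%.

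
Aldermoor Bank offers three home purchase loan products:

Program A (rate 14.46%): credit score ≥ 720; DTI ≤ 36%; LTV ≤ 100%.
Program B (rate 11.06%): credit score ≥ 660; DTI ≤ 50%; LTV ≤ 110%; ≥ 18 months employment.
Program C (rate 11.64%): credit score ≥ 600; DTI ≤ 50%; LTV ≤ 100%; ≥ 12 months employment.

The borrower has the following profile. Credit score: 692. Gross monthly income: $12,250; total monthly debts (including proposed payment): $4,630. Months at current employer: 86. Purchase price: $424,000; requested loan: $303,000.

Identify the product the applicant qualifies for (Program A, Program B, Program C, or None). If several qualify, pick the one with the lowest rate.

Program B

DTI = 4,630/12,250 = 37.8%.
LTV = 303,000/424,000 = 71.5%.
Program A: score 692 < 720; DTI 37.8% > 36%; LTV 71.5% ≤ 100% → does not qualify.
Program B: score 692 ≥ 660; DTI 37.8% ≤ 50%; LTV 71.5% ≤ 110%; employment 86 ≥ 18 mo → qualifies.
Program C: score 692 ≥ 600; DTI 37.8% ≤ 50%; LTV 71.5% ≤ 100%; employment 86 ≥ 12 mo → qualifies.
Qualifying: Program B, Program C. Lowest rate is 11.06% → Program B.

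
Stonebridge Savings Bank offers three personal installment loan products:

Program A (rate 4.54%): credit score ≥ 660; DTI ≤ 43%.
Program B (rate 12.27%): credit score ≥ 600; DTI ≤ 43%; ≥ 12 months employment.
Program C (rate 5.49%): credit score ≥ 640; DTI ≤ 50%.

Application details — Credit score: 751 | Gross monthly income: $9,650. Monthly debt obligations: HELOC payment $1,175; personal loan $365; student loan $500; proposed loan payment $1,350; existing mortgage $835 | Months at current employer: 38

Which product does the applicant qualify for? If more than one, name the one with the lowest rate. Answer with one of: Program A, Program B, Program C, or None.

Total debts = (1,175 + 365 + 500 + 1,350 + 835) = 4,225; DTI = 4,225/9,650 = 43.8%.
Program A: score 751 ≥ 660; DTI 43.8% > 43% → does not qualify.
Program B: score 751 ≥ 600; DTI 43.8% > 43%; employment 38 ≥ 12 mo → does not qualify.
Program C: score 751 ≥ 640; DTI 43.8% ≤ 50% → qualifies.

Program C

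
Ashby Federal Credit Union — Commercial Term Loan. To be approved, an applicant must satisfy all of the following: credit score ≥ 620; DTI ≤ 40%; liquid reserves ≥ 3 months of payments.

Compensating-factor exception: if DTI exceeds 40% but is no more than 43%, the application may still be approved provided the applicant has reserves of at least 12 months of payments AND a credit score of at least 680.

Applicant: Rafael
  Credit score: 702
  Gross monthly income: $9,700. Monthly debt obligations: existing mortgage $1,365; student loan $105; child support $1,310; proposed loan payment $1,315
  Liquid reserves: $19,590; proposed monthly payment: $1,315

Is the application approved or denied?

Approved

Credit score 702 ≥ 620 (meets base)
Total debts = (1,365 + 105 + 1,310 + 1,315) = 4,095. DTI: 4,095 ÷ 9,700 = 42.2%, over the 40% base limit.
Reserves = 19,590/1,315 = 14.9 months ≥ 3
DTI 42.2% is within the 40%–43% exception band; checking compensating factors.
Override check — reserves: 14.9 mo (ok); score: 702 (ok).
Both compensating conditions met → exception applies.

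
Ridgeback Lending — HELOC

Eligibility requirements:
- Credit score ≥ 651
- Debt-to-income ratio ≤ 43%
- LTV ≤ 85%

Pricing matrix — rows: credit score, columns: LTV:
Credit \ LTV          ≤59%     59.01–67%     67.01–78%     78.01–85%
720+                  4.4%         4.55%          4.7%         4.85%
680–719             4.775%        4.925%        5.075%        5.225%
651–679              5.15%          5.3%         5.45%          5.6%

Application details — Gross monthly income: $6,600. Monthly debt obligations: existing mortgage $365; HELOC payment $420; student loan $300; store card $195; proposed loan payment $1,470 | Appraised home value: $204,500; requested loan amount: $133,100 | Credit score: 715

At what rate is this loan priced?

Credit score 715 ≥ 651; Total monthly debts = (365 + 420 + 300 + 195 + 1,470) = 2,750. DTI: 2,750 ÷ 6,600 = 41.7%, within the 43% cap
Loan-to-value = 133,100/204,500 = 65.1% — pass (85% max)
Score 715 is in the 680–719 band; LTV 65.1% is in the 59.01–67% band → 4.925%.

4.925%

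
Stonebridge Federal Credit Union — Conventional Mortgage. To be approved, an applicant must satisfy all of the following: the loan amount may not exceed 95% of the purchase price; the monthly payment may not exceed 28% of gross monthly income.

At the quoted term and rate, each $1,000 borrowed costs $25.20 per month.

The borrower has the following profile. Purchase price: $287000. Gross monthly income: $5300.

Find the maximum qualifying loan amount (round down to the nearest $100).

$58,800

Payment cap: 28% × $5,300 = $1,484/month.
At $25.20 per $1,000, that supports 1,484/25.20 × 1,000 ≈ $58,888 → $58,800.
LTV cap: 95% × $287,000 = $272,650 → $272,600.
Binding constraint: payment-to-income.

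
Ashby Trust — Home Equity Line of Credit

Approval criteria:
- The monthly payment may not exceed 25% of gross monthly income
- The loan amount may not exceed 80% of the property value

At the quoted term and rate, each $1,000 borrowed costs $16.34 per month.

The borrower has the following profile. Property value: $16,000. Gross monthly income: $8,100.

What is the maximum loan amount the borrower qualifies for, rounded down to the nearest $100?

$12,800

Payment cap: 25% × $8,100 = $2,025/month.
At $16.34 per $1,000, that supports 2,025/16.34 × 1,000 ≈ $123,929 → $123,900.
LTV cap: 80% × $16,000 = $12,800 → $12,800.
Binding constraint: loan-to-value.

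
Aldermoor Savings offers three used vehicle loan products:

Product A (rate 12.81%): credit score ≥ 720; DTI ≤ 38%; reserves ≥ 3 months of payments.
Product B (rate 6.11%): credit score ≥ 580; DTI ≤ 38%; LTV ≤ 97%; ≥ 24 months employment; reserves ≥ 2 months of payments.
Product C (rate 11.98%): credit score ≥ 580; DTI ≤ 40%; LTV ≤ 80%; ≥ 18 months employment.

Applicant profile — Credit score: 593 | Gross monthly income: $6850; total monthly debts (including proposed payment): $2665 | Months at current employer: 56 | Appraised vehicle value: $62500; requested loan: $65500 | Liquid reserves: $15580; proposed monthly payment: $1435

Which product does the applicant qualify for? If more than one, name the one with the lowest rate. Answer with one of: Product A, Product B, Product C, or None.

DTI = 2,665/6,850 = 38.9%.
LTV = 65,500/62,500 = 104.8%.
Reserves = 15,580/1,435 = 10.9 months.
Product A: score 593 < 720; DTI 38.9% > 38%; reserves 10.9 ≥ 3 mo → does not qualify.
Product B: score 593 ≥ 580; DTI 38.9% > 38%; LTV 104.8% > 97%; employment 56 ≥ 24 mo; reserves 10.9 ≥ 2 mo → does not qualify.
Product C: score 593 ≥ 580; DTI 38.9% ≤ 40%; LTV 104.8% > 80%; employment 56 ≥ 18 mo → does not qualify.

None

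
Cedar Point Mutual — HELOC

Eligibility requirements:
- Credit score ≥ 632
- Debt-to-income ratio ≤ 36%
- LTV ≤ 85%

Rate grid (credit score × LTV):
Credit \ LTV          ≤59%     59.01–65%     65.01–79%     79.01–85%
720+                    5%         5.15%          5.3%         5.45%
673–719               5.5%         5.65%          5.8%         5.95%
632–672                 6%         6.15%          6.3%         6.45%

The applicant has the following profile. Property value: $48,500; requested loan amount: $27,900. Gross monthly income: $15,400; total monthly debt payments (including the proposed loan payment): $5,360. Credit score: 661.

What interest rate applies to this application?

Credit score 661 ≥ 632; DTI = 5,360/15,400 = 34.8% ≤ 36%
LTV: 27,900 ÷ 48,500 = 57.5%, within 85% cap
Score 661 is in the 632–672 band; LTV 57.5% is in the ≤59% band → 6%.

6%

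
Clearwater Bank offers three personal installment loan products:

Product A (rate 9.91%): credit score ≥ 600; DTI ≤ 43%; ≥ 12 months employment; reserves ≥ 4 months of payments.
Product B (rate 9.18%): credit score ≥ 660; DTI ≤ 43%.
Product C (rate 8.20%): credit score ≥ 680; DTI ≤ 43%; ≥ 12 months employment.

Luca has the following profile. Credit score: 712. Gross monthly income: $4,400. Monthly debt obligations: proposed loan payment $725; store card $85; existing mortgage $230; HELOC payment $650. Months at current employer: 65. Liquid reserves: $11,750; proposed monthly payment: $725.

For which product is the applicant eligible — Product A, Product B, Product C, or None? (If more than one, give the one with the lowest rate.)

Total debts = (725 + 85 + 230 + 650) = 1,690; DTI = 1,690/4,400 = 38.4%.
Reserves = 11,750/725 = 16.2 months.
Product A: score 712 ≥ 600; DTI 38.4% ≤ 43%; employment 65 ≥ 12 mo; reserves 16.2 ≥ 4 mo → qualifies.
Product B: score 712 ≥ 660; DTI 38.4% ≤ 43% → qualifies.
Product C: score 712 ≥ 680; DTI 38.4% ≤ 43%; employment 65 ≥ 12 mo → qualifies.
Qualifying: Product A, Product B, Product C. Lowest rate is 8.20% → Product C.

Product C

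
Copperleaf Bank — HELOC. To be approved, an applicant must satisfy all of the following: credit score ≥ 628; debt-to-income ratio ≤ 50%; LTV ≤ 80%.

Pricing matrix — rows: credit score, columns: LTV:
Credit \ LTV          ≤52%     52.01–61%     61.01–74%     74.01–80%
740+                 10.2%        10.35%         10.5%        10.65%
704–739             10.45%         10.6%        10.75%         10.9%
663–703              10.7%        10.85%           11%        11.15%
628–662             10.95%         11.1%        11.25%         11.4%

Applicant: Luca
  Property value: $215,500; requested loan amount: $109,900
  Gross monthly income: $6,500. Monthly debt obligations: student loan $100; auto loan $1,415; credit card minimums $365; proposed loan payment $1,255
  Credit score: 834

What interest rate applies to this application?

Credit score 834 ≥ 628; Total monthly debts = (100 + 1,415 + 365 + 1,255) = 3,135. DTI: 3,135 ÷ 6,500 = 48.2%, within the 50% cap
LTV = 109,900/215,500 = 51% ≤ 80%
Score 834 is in the 740+ band; LTV 51% is in the ≤52% band → 10.2%.

10.2%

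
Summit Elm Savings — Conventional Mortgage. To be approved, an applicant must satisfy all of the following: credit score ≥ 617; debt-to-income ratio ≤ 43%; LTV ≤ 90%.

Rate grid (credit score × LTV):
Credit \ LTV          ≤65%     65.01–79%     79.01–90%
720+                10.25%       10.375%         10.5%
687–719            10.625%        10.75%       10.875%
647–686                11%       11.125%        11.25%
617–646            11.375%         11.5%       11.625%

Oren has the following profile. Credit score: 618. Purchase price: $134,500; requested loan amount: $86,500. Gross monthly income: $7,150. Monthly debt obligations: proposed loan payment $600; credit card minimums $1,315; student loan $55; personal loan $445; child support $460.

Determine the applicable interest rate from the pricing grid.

11.375%

Credit score 618 ≥ 617; Total monthly debts = (600 + 1,315 + 55 + 445 + 460) = 2,875. DTI = 2,875/7,150 = 40.2% ≤ 43%
LTV: 86,500 ÷ 134,500 = 64.3%, within 90% cap
Credit 618 → row 617–646; LTV 64.3% → column ≤65%. Grid cell → 11.375%.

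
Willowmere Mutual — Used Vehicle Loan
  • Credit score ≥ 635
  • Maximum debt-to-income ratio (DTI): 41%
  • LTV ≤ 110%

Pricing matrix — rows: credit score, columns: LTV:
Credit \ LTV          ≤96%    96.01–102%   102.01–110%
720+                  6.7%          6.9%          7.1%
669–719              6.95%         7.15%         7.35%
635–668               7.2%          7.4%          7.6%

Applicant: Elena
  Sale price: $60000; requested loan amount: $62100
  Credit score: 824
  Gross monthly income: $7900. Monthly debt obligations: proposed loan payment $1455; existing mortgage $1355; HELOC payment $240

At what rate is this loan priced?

Credit score 824 ≥ 635; Total monthly debts = (1,455 + 1,355 + 240) = 3,050. DTI: 3,050 ÷ 7,900 = 38.6%, within the 41% cap
Loan-to-value = 62,100/60,000 = 103.5% — pass (110% max)
Row: 824 falls in 720+. Column: 103.5% falls in 102.01–110%. Rate = 7.1%.

7.1%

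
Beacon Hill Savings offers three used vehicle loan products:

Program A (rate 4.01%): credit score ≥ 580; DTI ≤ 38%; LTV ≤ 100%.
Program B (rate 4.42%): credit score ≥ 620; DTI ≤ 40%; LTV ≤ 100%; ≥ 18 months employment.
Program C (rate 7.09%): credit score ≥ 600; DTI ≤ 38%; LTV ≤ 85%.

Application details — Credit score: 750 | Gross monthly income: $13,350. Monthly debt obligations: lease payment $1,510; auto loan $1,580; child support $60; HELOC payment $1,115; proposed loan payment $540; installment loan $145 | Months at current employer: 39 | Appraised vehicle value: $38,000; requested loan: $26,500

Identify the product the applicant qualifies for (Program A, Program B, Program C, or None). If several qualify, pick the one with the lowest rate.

Total debts = (1,510 + 1,580 + 60 + 1,115 + 540 + 145) = 4,950; DTI = 4,950/13,350 = 37.1%.
LTV = 26,500/38,000 = 69.7%.
Program A: score 750 ≥ 580; DTI 37.1% ≤ 38%; LTV 69.7% ≤ 100% → qualifies.
Program B: score 750 ≥ 620; DTI 37.1% ≤ 40%; LTV 69.7% ≤ 100%; employment 39 ≥ 18 mo → qualifies.
Program C: score 750 ≥ 600; DTI 37.1% ≤ 38%; LTV 69.7% ≤ 85% → qualifies.
Qualifying: Program A, Program B, Program C. Lowest rate is 4.01% → Program A.

Program A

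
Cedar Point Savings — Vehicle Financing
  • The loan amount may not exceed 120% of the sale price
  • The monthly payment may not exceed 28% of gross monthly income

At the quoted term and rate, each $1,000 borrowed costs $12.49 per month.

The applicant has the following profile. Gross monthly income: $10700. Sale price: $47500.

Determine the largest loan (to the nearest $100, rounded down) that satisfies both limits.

Payment cap: 28% × $10,700 = $2,996/month.
At $12.49 per $1,000, that supports 2,996/12.49 × 1,000 ≈ $239,871 → $239,800.
LTV cap: 120% × $47,500 = $57,000 → $57,000.
Binding constraint: loan-to-value.

$57,000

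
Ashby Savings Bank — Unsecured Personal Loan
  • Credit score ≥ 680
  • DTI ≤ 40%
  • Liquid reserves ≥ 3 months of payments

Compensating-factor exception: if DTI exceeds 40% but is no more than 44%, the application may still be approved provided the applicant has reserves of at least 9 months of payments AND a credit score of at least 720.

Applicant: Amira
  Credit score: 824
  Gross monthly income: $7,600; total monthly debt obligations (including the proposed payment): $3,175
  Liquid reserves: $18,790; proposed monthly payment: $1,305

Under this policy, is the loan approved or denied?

Approved

Credit score 824 ≥ 680 (meets base)
DTI: 3,175 ÷ 7,600 = 41.8%, over the 40% base limit.
Reserves: 18,790 ÷ 1,305 = 14.4 months (meets 3-month minimum)
41.8% falls in the override range (40%–44%), so the compensating-factor test applies.
Override check — reserves: 14.4 mo (ok); score: 824 (ok).
Both compensating conditions met → exception applies.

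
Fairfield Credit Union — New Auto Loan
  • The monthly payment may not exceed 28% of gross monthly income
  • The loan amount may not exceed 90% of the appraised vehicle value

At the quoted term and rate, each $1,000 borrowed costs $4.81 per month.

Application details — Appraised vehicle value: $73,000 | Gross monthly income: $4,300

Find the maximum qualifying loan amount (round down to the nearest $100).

Payment cap: 28% × $4,300 = $1,204/month.
At $4.81 per $1,000, that supports 1,204/4.81 × 1,000 ≈ $250,311 → $250,300.
LTV cap: 90% × $73,000 = $65,700 → $65,700.
Binding constraint: loan-to-value.

$65,700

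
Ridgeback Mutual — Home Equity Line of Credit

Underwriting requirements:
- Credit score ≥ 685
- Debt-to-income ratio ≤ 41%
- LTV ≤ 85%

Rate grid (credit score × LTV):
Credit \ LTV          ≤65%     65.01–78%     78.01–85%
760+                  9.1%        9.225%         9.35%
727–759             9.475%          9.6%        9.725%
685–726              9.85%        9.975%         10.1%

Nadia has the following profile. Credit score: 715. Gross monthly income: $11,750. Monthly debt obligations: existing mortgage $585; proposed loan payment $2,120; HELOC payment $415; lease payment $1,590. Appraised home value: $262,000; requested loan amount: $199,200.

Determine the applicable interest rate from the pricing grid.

Credit score 715 ≥ 685; Total monthly debts = (585 + 2,120 + 415 + 1,590) = 4,710. DTI = 4,710/11,750 = 40.1% ≤ 41%
Loan-to-value = 199,200/262,000 = 76% — pass (85% max)
Row: 715 falls in 685–726. Column: 76% falls in 65.01–78%. Rate = 9.975%.

9.975%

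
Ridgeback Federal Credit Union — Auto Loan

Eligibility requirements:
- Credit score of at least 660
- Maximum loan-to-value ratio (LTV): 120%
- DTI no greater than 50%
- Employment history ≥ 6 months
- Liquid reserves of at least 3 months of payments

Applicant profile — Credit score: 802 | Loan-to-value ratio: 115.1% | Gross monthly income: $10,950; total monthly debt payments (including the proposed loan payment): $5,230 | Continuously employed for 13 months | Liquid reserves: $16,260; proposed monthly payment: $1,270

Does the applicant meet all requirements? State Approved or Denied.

Credit score 802 ≥ 660 (meets)
LTV 115.1% ≤ 120%
DTI = 5,230/10,950 = 47.8% ≤ 50%
Employment 13 ≥ 6 months
Reserves = 16,260/1,270 = 12.8 months ≥ 3
All criteria satisfied.

Approved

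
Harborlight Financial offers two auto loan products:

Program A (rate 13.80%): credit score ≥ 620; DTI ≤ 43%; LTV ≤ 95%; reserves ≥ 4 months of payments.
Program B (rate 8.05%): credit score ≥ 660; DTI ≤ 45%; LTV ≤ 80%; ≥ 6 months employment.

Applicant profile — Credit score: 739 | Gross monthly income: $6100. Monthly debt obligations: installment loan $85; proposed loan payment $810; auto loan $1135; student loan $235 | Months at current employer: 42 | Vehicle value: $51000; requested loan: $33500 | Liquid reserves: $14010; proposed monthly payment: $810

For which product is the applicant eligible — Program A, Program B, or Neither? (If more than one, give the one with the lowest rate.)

Total debts = (85 + 810 + 1,135 + 235) = 2,265; DTI = 2,265/6,100 = 37.1%.
LTV = 33,500/51,000 = 65.7%.
Reserves = 14,010/810 = 17.3 months.
Program A: score 739 ≥ 620; DTI 37.1% ≤ 43%; LTV 65.7% ≤ 95%; reserves 17.3 ≥ 4 mo → qualifies.
Program B: score 739 ≥ 660; DTI 37.1% ≤ 45%; LTV 65.7% ≤ 80%; employment 42 ≥ 6 mo → qualifies.
Qualifying: Program A, Program B. Lowest rate is 8.05% → Program B.

Program B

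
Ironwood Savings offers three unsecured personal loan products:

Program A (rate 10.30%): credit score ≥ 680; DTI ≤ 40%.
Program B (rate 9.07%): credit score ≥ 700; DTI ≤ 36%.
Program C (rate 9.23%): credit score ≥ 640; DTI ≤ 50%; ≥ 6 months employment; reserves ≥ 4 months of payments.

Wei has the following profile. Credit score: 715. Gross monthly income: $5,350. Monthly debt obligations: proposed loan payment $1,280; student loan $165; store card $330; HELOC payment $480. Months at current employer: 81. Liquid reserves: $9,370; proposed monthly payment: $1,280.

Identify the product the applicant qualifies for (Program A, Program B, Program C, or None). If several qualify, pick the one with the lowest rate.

Program C

Total debts = (1,280 + 165 + 330 + 480) = 2,255; DTI = 2,255/5,350 = 42.1%.
Reserves = 9,370/1,280 = 7.3 months.
Program A: score 715 ≥ 680; DTI 42.1% > 40% → does not qualify.
Program B: score 715 ≥ 700; DTI 42.1% > 36% → does not qualify.
Program C: score 715 ≥ 640; DTI 42.1% ≤ 50%; employment 81 ≥ 6 mo; reserves 7.3 ≥ 4 mo → qualifies.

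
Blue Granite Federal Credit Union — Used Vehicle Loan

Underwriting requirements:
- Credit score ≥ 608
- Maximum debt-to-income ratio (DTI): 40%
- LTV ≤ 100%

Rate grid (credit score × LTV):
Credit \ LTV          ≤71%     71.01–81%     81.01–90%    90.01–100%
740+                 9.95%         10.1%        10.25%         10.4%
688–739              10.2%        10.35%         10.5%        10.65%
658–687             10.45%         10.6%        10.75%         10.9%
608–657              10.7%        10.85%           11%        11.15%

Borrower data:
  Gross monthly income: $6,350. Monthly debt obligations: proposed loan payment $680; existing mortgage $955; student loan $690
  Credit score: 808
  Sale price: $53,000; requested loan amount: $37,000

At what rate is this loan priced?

9.95%

Credit score 808 ≥ 608; Total monthly debts = (680 + 955 + 690) = 2,325. Debt-to-income = 2,325/6,350 = 36.6% — meets 40% limit
LTV = 37,000/53,000 = 69.8% ≤ 100%
Credit 808 → row 740+; LTV 69.8% → column ≤71%. Grid cell → 9.95%.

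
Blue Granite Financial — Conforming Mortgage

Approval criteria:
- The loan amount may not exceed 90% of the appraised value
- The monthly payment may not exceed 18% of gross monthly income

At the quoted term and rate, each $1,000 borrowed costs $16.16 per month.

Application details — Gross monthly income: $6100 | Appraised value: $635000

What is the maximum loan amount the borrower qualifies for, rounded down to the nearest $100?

Payment cap: 18% × $6,100 = $1,098/month.
At $16.16 per $1,000, that supports 1,098/16.16 × 1,000 ≈ $67,945 → $67,900.
LTV cap: 90% × $635,000 = $571,500 → $571,500.
Binding constraint: payment-to-income.

$67,900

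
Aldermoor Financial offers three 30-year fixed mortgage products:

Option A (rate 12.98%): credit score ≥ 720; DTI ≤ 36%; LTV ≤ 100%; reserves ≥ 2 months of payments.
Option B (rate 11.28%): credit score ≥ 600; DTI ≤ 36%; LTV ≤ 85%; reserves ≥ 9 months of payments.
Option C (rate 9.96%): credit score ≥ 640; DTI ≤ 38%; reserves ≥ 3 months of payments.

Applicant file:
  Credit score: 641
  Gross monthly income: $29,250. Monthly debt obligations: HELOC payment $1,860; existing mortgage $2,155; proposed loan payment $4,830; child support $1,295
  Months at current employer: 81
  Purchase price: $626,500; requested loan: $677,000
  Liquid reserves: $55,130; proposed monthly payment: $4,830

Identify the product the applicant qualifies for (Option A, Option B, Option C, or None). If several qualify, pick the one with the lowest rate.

Total debts = (1,860 + 2,155 + 4,830 + 1,295) = 10,140; DTI = 10,140/29,250 = 34.7%.
LTV = 677,000/626,500 = 108.1%.
Reserves = 55,130/4,830 = 11.4 months.
Option A: score 641 < 720; DTI 34.7% ≤ 36%; LTV 108.1% > 100%; reserves 11.4 ≥ 2 mo → does not qualify.
Option B: score 641 ≥ 600; DTI 34.7% ≤ 36%; LTV 108.1% > 85%; reserves 11.4 ≥ 9 mo → does not qualify.
Option C: score 641 ≥ 640; DTI 34.7% ≤ 38%; reserves 11.4 ≥ 3 mo → qualifies.

Option C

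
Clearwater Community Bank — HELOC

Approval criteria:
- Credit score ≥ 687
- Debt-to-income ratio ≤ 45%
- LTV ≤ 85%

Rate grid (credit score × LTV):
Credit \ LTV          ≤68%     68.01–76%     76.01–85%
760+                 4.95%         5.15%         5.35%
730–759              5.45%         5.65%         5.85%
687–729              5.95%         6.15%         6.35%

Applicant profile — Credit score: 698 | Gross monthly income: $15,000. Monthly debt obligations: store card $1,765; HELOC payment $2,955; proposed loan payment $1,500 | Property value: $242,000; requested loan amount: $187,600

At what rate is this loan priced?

Credit score 698 ≥ 687; Total monthly debts = (1,765 + 2,955 + 1,500) = 6,220. DTI = 6,220/15,000 = 41.5% ≤ 45%
LTV: 187,600 ÷ 242,000 = 77.5%, within 85% cap
Score 698 is in the 687–729 band; LTV 77.5% is in the 76.01–85% band → 6.35%.

6.35%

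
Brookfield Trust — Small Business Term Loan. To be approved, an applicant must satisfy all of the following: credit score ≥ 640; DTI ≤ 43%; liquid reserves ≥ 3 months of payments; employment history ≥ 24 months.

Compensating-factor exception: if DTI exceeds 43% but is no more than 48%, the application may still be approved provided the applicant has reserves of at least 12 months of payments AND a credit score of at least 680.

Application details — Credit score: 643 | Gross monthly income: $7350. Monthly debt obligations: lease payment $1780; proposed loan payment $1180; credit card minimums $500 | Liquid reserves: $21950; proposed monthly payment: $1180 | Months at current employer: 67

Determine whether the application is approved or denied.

Denied

Credit score 643 ≥ 640 (meets base)
Total debts = (1,780 + 1,180 + 500) = 3,460. DTI: 3,460 ÷ 7,350 = 47.1%, over the 43% base limit.
Liquid reserves cover 21,950/1,180 = 18.6 months — ≥ 3 required
Employment 67 ≥ 24 months
DTI 47.1% is within the 43%–48% exception band; checking compensating factors.
Override check — reserves: 18.6 mo (ok); score: 643 (below 680).
Compensating-factor requirement not fully met.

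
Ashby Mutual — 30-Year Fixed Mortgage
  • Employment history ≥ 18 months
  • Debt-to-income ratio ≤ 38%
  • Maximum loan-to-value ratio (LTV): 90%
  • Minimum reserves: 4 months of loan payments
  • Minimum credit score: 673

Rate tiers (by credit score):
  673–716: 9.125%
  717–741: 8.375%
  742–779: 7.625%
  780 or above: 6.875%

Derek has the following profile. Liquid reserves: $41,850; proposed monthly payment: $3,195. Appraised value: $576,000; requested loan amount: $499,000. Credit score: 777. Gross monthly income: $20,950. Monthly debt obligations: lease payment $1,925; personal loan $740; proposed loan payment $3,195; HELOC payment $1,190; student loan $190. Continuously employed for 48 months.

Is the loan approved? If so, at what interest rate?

Credit score 777 ≥ 673 (meets minimum)
Total monthly debts = (1,925 + 740 + 3,195 + 1,190 + 190) = 7,240. DTI: 7,240 ÷ 20,950 = 34.6%, within the 38% cap
LTV = 499,000/576,000 = 86.6% ≤ 90%
Liquid reserves cover 41,850/3,195 = 13.1 months — ≥ 4 required
Employment 48 ≥ 18 months
All requirements met. Score 777 falls in the 742–779 tier → 7.625%.

Approved at 7.625%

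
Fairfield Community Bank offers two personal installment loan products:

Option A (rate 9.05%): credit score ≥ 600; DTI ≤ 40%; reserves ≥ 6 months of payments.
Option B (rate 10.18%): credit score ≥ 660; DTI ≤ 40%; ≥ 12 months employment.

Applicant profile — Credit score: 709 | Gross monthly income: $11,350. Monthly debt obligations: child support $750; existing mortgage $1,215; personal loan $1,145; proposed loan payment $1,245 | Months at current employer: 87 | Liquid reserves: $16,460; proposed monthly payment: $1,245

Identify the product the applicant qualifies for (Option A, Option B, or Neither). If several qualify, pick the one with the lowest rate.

Total debts = (750 + 1,215 + 1,145 + 1,245) = 4,355; DTI = 4,355/11,350 = 38.4%.
Reserves = 16,460/1,245 = 13.2 months.
Option A: score 709 ≥ 600; DTI 38.4% ≤ 40%; reserves 13.2 ≥ 6 mo → qualifies.
Option B: score 709 ≥ 660; DTI 38.4% ≤ 40%; employment 87 ≥ 12 mo → qualifies.
Qualifying: Option A, Option B. Lowest rate is 9.05% → Option A.

Option A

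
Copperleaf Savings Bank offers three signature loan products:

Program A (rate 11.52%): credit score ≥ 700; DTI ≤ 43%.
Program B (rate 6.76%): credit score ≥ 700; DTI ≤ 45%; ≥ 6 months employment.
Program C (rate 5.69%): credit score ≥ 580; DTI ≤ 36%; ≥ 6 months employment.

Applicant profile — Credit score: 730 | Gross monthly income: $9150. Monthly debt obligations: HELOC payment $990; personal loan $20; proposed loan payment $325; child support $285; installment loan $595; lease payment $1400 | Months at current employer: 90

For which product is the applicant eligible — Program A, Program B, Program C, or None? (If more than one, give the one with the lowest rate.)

Total debts = (990 + 20 + 325 + 285 + 595 + 1,400) = 3,615; DTI = 3,615/9,150 = 39.5%.
Program A: score 730 ≥ 700; DTI 39.5% ≤ 43% → qualifies.
Program B: score 730 ≥ 700; DTI 39.5% ≤ 45%; employment 90 ≥ 6 mo → qualifies.
Program C: score 730 ≥ 580; DTI 39.5% > 36%; employment 90 ≥ 6 mo → does not qualify.
Qualifying: Program A, Program B. Lowest rate is 6.76% → Program B.

Program B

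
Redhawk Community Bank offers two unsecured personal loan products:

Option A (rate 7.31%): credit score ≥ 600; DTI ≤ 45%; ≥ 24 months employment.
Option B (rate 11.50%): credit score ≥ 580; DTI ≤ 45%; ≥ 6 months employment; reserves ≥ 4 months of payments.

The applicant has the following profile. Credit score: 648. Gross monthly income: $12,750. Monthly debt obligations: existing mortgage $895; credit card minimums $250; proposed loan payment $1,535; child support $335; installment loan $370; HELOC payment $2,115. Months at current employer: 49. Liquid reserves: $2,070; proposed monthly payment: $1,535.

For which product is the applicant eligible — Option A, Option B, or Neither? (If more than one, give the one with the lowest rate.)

Option A

Total debts = (895 + 250 + 1,535 + 335 + 370 + 2,115) = 5,500; DTI = 5,500/12,750 = 43.1%.
Reserves = 2,070/1,535 = 1.3 months.
Option A: score 648 ≥ 600; DTI 43.1% ≤ 45%; employment 49 ≥ 24 mo → qualifies.
Option B: score 648 ≥ 580; DTI 43.1% ≤ 45%; employment 49 ≥ 6 mo; reserves 1.3 < 4 mo → does not qualify.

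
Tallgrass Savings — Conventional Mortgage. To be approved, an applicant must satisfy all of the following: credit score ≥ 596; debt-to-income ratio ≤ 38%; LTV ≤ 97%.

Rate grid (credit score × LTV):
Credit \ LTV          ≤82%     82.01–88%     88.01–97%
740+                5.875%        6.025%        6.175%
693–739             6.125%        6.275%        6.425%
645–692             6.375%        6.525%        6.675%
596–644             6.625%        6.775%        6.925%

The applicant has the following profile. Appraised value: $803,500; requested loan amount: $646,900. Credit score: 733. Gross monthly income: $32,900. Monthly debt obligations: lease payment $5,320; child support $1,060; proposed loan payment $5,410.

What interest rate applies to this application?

6.125%

Credit score 733 ≥ 596; Total monthly debts = (5,320 + 1,060 + 5,410) = 11,790. DTI: 11,790 ÷ 32,900 = 35.8%, within the 38% cap
LTV = 646,900/803,500 = 80.5% ≤ 97%
Row: 733 falls in 693–739. Column: 80.5% falls in ≤82%. Rate = 6.125%.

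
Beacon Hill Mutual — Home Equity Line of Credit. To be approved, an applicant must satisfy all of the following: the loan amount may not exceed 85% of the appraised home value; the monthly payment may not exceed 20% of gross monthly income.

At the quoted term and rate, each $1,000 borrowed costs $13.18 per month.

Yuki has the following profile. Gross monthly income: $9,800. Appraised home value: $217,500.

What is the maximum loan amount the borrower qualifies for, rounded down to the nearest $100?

Payment cap: 20% × $9,800 = $1,960/month.
At $13.18 per $1,000, that supports 1,960/13.18 × 1,000 ≈ $148,710 → $148,700.
LTV cap: 85% × $217,500 = $184,875 → $184,800.
Binding constraint: payment-to-income.

$148,700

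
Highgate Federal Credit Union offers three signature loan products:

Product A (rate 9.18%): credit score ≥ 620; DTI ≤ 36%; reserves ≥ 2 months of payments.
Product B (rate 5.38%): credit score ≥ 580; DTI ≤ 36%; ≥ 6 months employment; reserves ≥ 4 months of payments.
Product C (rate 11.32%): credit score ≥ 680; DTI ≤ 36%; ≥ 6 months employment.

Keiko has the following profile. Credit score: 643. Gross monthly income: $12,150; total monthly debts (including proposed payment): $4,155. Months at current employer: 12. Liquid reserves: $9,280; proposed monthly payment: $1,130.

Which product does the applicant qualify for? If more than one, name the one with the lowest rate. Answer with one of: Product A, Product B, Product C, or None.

Product B

DTI = 4,155/12,150 = 34.2%.
Reserves = 9,280/1,130 = 8.2 months.
Product A: score 643 ≥ 620; DTI 34.2% ≤ 36%; reserves 8.2 ≥ 2 mo → qualifies.
Product B: score 643 ≥ 580; DTI 34.2% ≤ 36%; employment 12 ≥ 6 mo; reserves 8.2 ≥ 4 mo → qualifies.
Product C: score 643 < 680; DTI 34.2% ≤ 36%; employment 12 ≥ 6 mo → does not qualify.
Qualifying: Product A, Product B. Lowest rate is 5.38% → Product B.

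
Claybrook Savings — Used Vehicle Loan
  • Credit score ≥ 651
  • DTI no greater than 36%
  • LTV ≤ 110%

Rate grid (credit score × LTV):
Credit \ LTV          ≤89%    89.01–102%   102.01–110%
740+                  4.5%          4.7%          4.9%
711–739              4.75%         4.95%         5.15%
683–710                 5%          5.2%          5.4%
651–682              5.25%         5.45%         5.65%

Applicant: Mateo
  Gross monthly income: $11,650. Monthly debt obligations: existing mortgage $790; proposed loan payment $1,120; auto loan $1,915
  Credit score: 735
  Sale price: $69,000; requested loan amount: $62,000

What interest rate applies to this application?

Credit score 735 ≥ 651; Total monthly debts = (790 + 1,120 + 1,915) = 3,825. DTI = 3,825/11,650 = 32.8% ≤ 36%
LTV: 62,000 ÷ 69,000 = 89.9%, within 110% cap
Credit 735 → row 711–739; LTV 89.9% → column 89.01–102%. Grid cell → 4.95%.

4.95%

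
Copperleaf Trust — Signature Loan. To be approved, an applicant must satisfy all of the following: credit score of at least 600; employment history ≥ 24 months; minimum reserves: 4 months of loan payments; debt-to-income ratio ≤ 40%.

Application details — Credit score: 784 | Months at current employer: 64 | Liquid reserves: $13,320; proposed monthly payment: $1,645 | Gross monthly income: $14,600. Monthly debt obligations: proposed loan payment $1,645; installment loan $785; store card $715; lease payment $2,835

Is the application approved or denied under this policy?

Credit score 784 ≥ 600 (meets)
Employment 64 ≥ 24 months
Liquid reserves cover 13,320/1,645 = 8.1 months — ≥ 4 required
Total monthly debts = (1,645 + 785 + 715 + 2,835) = 5,980. DTI: 5,980 ÷ 14,600 = 41%, exceeds the 40% cap
Fails on DTI.

Denied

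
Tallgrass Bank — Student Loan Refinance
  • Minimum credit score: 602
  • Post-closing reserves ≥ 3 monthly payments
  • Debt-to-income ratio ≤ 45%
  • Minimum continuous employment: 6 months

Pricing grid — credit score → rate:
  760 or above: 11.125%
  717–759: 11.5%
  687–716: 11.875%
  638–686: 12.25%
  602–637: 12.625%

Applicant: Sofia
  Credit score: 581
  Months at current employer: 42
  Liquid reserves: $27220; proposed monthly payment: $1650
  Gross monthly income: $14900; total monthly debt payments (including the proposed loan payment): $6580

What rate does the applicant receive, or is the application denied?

Denied

Credit score 581 < 602 (below minimum)
Employment 42 ≥ 6 months
DTI: 6,580 ÷ 14,900 = 44.2%, within the 45% cap
Liquid reserves cover 27,220/1,650 = 16.5 months — ≥ 3 required
Not all requirements met → denied.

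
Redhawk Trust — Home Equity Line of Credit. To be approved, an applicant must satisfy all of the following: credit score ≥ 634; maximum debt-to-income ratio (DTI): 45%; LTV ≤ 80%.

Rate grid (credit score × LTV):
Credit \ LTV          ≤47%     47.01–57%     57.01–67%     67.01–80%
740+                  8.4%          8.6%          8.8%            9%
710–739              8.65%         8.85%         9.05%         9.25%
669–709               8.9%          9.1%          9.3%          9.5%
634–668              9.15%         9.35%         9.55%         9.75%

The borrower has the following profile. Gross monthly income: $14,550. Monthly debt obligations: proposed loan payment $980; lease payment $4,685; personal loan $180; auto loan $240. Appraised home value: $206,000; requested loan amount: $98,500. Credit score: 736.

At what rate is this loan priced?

8.85%

Credit score 736 ≥ 634; Total monthly debts = (980 + 4,685 + 180 + 240) = 6,085. Debt-to-income = 6,085/14,550 = 41.8% — meets 45% limit
LTV: 98,500 ÷ 206,000 = 47.8%, within 80% cap
Score 736 is in the 710–739 band; LTV 47.8% is in the 47.01–57% band → 8.85%.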